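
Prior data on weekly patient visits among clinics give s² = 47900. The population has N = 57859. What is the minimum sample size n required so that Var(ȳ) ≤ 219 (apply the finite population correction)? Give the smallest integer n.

218

Without fpc, n₀ = s²/D = 47900/219 = 218.7215.
With fpc, (1 − n/N)·s²/n ≤ D requires n ≥ n₀/(1 + n₀/N) = 218.7215/(1 + 218.7215/57859) = 217.8978.
Rounding up, n = 218.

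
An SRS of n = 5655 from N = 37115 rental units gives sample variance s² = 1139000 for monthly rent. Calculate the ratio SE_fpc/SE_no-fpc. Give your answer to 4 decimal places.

0.9207

f = n/N = 5655/37115 = 0.15236427.
SE_no-fpc = √(s²/n) = 14.192064; SE_fpc = √((1−f)s²/n) = 13.066227.
Ratio = √(1−f) = 0.92067135.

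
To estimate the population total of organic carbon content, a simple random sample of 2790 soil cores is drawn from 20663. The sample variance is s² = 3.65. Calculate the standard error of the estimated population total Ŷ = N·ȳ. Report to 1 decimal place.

Var(Ŷ) = N²·Var(ȳ) = N²·(1 − n/N)·s²/n.
f = 2790/20663 = 0.13502396; Var(ȳ) = 0.86497604·3.65/2790 = 0.0011315995.
Var(Ŷ) = 20663² · 0.0011315995 = 483147.23.
SE(Ŷ) = √(483147.23) = 695.1.

695.1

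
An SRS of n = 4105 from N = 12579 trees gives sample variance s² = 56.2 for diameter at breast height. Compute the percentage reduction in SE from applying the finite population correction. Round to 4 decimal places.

17.9231

f = n/N = 4105/12579 = 0.32633755.
SE_no-fpc = √(s²/n) = 0.11700693; SE_fpc = √((1−f)s²/n) = 0.096035709.
Ratio = √(1−f) = 0.82076943. Reduction = 100·(1 − 0.82076943) = 17.9231%.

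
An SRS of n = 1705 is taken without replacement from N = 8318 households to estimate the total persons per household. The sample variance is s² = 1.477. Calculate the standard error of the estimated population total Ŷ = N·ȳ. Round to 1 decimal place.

Var(Ŷ) = N²·Var(ȳ) = N²·(1 − n/N)·s²/n.
f = 1705/8318 = 0.20497716; Var(ȳ) = 0.79502284·1.477/1705 = 6.8870894 × 10^-4.
Var(Ŷ) = 8318² · (6.8870894 × 10^-4) = 47651.168.
SE(Ŷ) = √(47651.168) = 218.3.

218.3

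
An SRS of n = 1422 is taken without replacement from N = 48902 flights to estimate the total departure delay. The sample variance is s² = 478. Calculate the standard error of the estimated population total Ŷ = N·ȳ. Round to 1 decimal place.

Var(Ŷ) = N²·Var(ȳ) = N²·(1 − n/N)·s²/n.
f = 1422/48902 = 0.02907857; Var(ȳ) = 0.97092143·478/1422 = 0.32637162.
Var(Ŷ) = 48902² · 0.32637162 = 7.8048692 × 10^8.
SE(Ŷ) = √(7.8048692 × 10^8) = 27937.2.

27937.2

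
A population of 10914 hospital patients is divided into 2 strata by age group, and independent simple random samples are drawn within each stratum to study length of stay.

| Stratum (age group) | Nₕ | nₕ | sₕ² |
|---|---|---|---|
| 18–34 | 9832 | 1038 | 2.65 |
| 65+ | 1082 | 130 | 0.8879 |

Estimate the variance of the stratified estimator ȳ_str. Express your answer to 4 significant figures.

Var(ȳ_str) = Σₕ Wₕ²(1 − fₕ)sₕ²/nₕ with Wₕ = Nₕ/N, N = 10914.
18–34: Wₕ = 0.90086128; term = 0.90086128²·(1 − 0.10557364)·2.65/1038 = 0.0018531431.
65+: Wₕ = 0.09913872; term = 0.09913872²·(1 − 0.12014787)·0.8879/130 = 5.9063206 × 10^-5.
Sum = 0.0019122063.

0.001912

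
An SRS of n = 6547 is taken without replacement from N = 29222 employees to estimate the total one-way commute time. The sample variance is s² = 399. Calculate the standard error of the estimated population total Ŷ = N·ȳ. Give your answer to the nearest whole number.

6355

Var(Ŷ) = N²·Var(ȳ) = N²·(1 − n/N)·s²/n.
f = 6547/29222 = 0.22404353; Var(ȳ) = 0.77595647·399/6547 = 0.047289848.
Var(Ŷ) = 29222² · 0.047289848 = 4.0381997 × 10^7.
SE(Ŷ) = √(4.0381997 × 10^7) = 6355.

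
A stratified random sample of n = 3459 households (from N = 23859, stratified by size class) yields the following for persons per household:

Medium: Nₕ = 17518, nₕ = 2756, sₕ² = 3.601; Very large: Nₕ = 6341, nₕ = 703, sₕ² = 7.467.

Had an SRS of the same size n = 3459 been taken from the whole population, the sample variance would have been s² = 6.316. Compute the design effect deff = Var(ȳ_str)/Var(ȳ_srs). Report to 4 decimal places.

Var(ȳ_str) = Σ Wₕ²(1−fₕ)sₕ²/nₕ with Wₕ = Nₕ/23859:
  Medium: (17518/23859)²·(1−2756/17518)·3.601/2756 = 5.9356619 × 10^-4
  Very large: (6341/23859)²·(1−703/6341)·7.467/703 = 6.6706657 × 10^-4
  → Var(ȳ_str) = 0.0012606328.
Var(ȳ_srs) = (1 − 3459/23859)·6.316/3459 = 0.0015612394.
deff = 0.0012606328 / 0.0015612394 = 0.8075.

0.8075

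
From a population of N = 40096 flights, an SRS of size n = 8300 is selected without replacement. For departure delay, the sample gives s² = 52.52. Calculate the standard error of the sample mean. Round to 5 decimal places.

Under SRS without replacement, Var(ȳ) = (1 − f)·s²/n with f = n/N = 8300/40096 = 0.20700319.
Var(ȳ) = (1 − 0.20700319)·52.52/8300 = 0.79299681·0.0063277108 = 0.0050178545.
SE(ȳ) = √(0.0050178545) = 0.07084.

0.07084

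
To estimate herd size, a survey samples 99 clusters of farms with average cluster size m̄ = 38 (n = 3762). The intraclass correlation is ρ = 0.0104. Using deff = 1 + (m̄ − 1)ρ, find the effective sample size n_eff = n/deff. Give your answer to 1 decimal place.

deff = 1 + (38 − 1)·0.0104 = 1 + 0.3848 = 1.3848.
n_eff = 3762 / 1.3848 = 2716.6.

2716.6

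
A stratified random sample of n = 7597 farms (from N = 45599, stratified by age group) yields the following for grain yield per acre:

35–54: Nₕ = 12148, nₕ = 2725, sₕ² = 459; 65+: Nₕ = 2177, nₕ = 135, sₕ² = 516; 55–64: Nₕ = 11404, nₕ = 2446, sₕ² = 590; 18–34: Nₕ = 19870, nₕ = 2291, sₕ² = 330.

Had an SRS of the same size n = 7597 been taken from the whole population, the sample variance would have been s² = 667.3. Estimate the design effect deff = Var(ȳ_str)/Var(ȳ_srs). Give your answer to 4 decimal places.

0.7308

Var(ȳ_str) = Σ Wₕ²(1−fₕ)sₕ²/nₕ with Wₕ = Nₕ/45599:
  35–54: (12148/45599)²·(1−2725/12148)·459/2725 = 0.0092731976
  65+: (2177/45599)²·(1−135/2177)·516/135 = 0.0081718326
  55–64: (11404/45599)²·(1−2446/11404)·590/2446 = 0.011850951
  18–34: (19870/45599)²·(1−2291/19870)·330/2291 = 0.024197486
  → Var(ȳ_str) = 0.053493467.
Var(ȳ_srs) = (1 − 7597/45599)·667.3/7597 = 0.073203211.
deff = 0.053493467 / 0.073203211 = 0.7308.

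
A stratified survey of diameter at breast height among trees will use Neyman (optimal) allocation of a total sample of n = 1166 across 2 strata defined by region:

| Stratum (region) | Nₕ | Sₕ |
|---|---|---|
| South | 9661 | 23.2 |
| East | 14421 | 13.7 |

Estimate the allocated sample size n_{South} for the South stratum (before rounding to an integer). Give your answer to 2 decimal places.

619.73

Neyman allocation: nₕ = n·NₕSₕ / Σⱼ NⱼSⱼ.
Σ NⱼSⱼ = 9661·23.2 + 14421·13.7 = 421702.9.
n_{South} = 1166·9661·23.2 / 421702.9 = 619.73.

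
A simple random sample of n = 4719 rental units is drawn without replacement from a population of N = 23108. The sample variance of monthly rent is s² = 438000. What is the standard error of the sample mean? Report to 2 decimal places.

8.59

Under SRS without replacement, Var(ȳ) = (1 − f)·s²/n with f = n/N = 4719/23108 = 0.20421499.
Var(ȳ) = (1 − 0.20421499)·438000/4719 = 0.79578501·92.816275 = 73.8618.
SE(ȳ) = √(73.8618) = 8.59.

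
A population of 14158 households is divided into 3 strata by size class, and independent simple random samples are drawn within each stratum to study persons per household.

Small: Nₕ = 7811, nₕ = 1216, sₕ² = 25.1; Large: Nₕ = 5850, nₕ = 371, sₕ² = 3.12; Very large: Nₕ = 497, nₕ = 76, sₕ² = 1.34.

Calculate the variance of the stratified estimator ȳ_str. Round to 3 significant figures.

Var(ȳ_str) = Σₕ Wₕ²(1 − fₕ)sₕ²/nₕ with Wₕ = Nₕ/N, N = 14158.
Small: Wₕ = 0.55170222; term = 0.55170222²·(1 − 0.15567789)·25.1/1216 = 0.0053046626.
Large: Wₕ = 0.41319395; term = 0.41319395²·(1 − 0.06341880)·3.12/371 = 0.0013447267.
Very large: Wₕ = 0.03510383; term = 0.03510383²·(1 − 0.15291751)·1.34/76 = 1.8404578 × 10^-5.
Sum = 0.0066677939.

0.00667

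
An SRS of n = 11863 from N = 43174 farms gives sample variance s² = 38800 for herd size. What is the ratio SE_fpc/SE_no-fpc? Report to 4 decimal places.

f = n/N = 11863/43174 = 0.27477185.
SE_no-fpc = √(s²/n) = 1.8085004; SE_fpc = √((1−f)s²/n) = 1.5401248.
Ratio = √(1−f) = 0.85160328.

0.8516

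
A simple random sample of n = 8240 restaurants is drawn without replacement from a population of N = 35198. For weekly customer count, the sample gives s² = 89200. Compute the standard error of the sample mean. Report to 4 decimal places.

2.8794

Under SRS without replacement, Var(ȳ) = (1 − f)·s²/n with f = n/N = 8240/35198 = 0.23410421.
Var(ȳ) = (1 − 0.23410421)·89200/8240 = 0.76589579·10.825243 = 8.2910078.
SE(ȳ) = √(8.2910078) = 2.8794.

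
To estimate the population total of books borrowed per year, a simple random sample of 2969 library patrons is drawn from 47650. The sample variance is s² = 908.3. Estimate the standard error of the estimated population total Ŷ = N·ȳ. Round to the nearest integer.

Var(Ŷ) = N²·Var(ȳ) = N²·(1 − n/N)·s²/n.
f = 2969/47650 = 0.06230850; Var(ȳ) = 0.93769150·908.3/2969 = 0.28686601.
Var(Ŷ) = 47650² · 0.28686601 = 6.5133573 × 10^8.
SE(Ŷ) = √(6.5133573 × 10^8) = 25521.

25521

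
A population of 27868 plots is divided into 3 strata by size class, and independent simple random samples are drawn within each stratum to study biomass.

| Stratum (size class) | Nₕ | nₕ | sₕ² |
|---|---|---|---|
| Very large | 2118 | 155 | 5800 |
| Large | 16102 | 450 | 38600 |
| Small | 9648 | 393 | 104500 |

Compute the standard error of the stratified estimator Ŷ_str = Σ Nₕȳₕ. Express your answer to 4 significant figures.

Var(Ŷ_str) = Σₕ Nₕ²(1 − fₕ)sₕ²/nₕ.
Very large: 2118²·(1 − 155/2118)·5800/155 = 1.5557598 × 10^8.
Large: 16102²·(1 − 450/16102)·38600/450 = 2.1618445 × 10^10.
Small: 9648²·(1 − 393/9648)·104500/393 = 2.3743102 × 10^10.
Sum = 4.5517123 × 10^10.
SE = √(4.5517123 × 10^10) = 213300.

213300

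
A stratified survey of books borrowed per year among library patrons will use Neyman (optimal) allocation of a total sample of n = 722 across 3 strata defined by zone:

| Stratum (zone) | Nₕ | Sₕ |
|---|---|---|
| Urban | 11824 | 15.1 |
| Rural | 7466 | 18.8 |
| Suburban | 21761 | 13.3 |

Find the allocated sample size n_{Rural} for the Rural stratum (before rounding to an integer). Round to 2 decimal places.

Neyman allocation: nₕ = n·NₕSₕ / Σⱼ NⱼSⱼ.
Σ NⱼSⱼ = 11824·15.1 + 7466·18.8 + 21761·13.3 = 608324.5.
n_{Rural} = 722·7466·18.8 / 608324.5 = 166.59.

166.59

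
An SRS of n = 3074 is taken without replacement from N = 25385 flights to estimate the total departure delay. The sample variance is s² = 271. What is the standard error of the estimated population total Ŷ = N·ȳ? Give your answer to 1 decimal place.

7066.1

Var(Ŷ) = N²·Var(ȳ) = N²·(1 − n/N)·s²/n.
f = 3074/25385 = 0.12109513; Var(ȳ) = 0.87890487·271/3074 = 0.077483155.
Var(Ŷ) = 25385² · 0.077483155 = 4.9930008 × 10^7.
SE(Ŷ) = √(4.9930008 × 10^7) = 7066.1.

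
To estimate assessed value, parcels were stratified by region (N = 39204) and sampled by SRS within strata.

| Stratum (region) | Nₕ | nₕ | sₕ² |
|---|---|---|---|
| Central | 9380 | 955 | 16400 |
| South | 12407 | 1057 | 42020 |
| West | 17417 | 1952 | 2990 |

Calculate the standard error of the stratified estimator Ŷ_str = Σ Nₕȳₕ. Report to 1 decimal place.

Var(Ŷ_str) = Σₕ Nₕ²(1 − fₕ)sₕ²/nₕ.
Central: 9380²·(1 − 955/9380)·16400/955 = 1.3571043 × 10^9.
South: 12407²·(1 − 1057/12407)·42020/1057 = 5.5981393 × 10^9.
West: 17417²·(1 − 1952/17417)·2990/1952 = 4.1258616 × 10^8.
Sum = 7.3678298 × 10^9.
SE = √(7.3678298 × 10^9) = 85836.1.

85836.1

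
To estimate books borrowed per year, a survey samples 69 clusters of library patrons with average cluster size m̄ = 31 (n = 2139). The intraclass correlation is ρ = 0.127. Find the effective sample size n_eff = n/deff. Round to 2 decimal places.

deff = 1 + (31 − 1)·0.127 = 1 + 3.81 = 4.81.
n_eff = 2139 / 4.81 = 444.70.

444.70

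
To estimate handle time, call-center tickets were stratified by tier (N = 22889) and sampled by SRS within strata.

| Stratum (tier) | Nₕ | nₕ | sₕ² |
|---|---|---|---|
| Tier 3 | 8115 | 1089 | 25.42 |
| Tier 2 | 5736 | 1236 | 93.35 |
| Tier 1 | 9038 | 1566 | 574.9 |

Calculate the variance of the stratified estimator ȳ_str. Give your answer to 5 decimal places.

0.05358

Var(ȳ_str) = Σₕ Wₕ²(1 − fₕ)sₕ²/nₕ with Wₕ = Nₕ/N, N = 22889.
Tier 3: Wₕ = 0.35453711; term = 0.35453711²·(1 − 0.13419593)·25.42/1089 = 0.0025403333.
Tier 2: Wₕ = 0.25060073; term = 0.25060073²·(1 − 0.21548117)·93.35/1236 = 0.003721036.
Tier 1: Wₕ = 0.39486216; term = 0.39486216²·(1 − 0.17326842)·574.9/1566 = 0.04732124.
Sum = 0.053582609.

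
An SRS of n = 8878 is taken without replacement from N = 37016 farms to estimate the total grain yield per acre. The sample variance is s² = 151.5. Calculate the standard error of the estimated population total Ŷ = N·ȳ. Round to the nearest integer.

Var(Ŷ) = N²·Var(ȳ) = N²·(1 − n/N)·s²/n.
f = 8878/37016 = 0.23984223; Var(ȳ) = 0.76015777·151.5/8878 = 0.012971829.
Var(Ŷ) = 37016² · 0.012971829 = 1.7773796 × 10^7.
SE(Ŷ) = √(1.7773796 × 10^7) = 4216.

4216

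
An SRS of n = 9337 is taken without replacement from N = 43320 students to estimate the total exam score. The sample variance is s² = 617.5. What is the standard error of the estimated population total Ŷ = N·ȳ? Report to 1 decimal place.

Var(Ŷ) = N²·Var(ȳ) = N²·(1 − n/N)·s²/n.
f = 9337/43320 = 0.21553555; Var(ȳ) = 0.78446445·617.5/9337 = 0.051880347.
Var(Ŷ) = 43320² · 0.051880347 = 9.7359821 × 10^7.
SE(Ŷ) = √(9.7359821 × 10^7) = 9867.1.

9867.1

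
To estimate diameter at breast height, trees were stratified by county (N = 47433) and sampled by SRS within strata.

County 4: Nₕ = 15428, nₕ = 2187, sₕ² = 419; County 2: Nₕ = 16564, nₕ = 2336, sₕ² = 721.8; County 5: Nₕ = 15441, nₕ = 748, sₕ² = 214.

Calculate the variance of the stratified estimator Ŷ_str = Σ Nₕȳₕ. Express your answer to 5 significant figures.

Var(Ŷ_str) = Σₕ Nₕ²(1 − fₕ)sₕ²/nₕ.
County 4: 15428²·(1 − 2187/15428)·419/2187 = 3.9137732 × 10^7.
County 2: 16564²·(1 − 2336/16564)·721.8/2336 = 7.282041 × 10^7.
County 5: 15441²·(1 − 748/15441)·214/748 = 6.4907978 × 10^7.
Sum = 1.7686612 × 10^8.

1.7687 × 10^8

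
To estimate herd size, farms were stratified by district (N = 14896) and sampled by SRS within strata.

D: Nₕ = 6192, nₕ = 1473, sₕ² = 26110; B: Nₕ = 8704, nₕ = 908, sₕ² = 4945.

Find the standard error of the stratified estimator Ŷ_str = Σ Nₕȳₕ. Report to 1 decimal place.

Var(Ŷ_str) = Σₕ Nₕ²(1 − fₕ)sₕ²/nₕ.
D: 6192²·(1 − 1473/6192)·26110/1473 = 5.1794668 × 10^8.
B: 8704²·(1 − 908/8704)·4945/908 = 3.6954826 × 10^8.
Sum = 8.8749494 × 10^8.
SE = √(8.8749494 × 10^8) = 29790.9.

29790.9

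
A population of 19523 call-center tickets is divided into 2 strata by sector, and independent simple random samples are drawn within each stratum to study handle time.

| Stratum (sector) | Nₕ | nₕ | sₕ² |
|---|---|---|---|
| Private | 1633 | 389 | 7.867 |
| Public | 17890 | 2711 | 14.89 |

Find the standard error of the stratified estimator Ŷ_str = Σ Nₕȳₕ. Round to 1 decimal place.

Var(Ŷ_str) = Σₕ Nₕ²(1 − fₕ)sₕ²/nₕ.
Private: 1633²·(1 − 389/1633)·7.867/389 = 41083.375.
Public: 17890²·(1 − 2711/17890)·14.89/2711 = 1.4914843 × 10^6.
Sum = 1.5325677 × 10^6.
SE = √(1.5325677 × 10^6) = 1238.0.

1238.0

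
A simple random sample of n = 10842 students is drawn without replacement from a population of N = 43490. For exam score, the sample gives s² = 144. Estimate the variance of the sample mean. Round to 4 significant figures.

0.009971

Under SRS without replacement, Var(ȳ) = (1 − f)·s²/n with f = n/N = 10842/43490 = 0.24929869.
Var(ȳ) = (1 − 0.24929869)·144/10842 = 0.75070131·0.013281682 = 0.0099705763.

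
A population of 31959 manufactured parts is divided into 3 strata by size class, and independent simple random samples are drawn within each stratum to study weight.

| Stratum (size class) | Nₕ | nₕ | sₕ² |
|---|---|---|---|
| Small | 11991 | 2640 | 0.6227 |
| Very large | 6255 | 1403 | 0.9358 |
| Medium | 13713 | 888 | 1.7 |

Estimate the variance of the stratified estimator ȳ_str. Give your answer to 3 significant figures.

3.75 × 10^-4

Var(ȳ_str) = Σₕ Wₕ²(1 − fₕ)sₕ²/nₕ with Wₕ = Nₕ/N, N = 31959.
Small: Wₕ = 0.37519947; term = 0.37519947²·(1 − 0.22016512)·0.6227/2640 = 2.5894172 × 10^-5.
Very large: Wₕ = 0.19571952; term = 0.19571952²·(1 − 0.22430056)·0.9358/1403 = 1.9819245 × 10^-5.
Medium: Wₕ = 0.42908101; term = 0.42908101²·(1 − 0.06475607)·1.7/888 = 3.2963965 × 10^-4.
Sum = 3.7535307 × 10^-4.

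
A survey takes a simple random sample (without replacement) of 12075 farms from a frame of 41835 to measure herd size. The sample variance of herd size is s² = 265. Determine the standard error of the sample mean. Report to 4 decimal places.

0.1249

Under SRS without replacement, Var(ȳ) = (1 − f)·s²/n with f = n/N = 12075/41835 = 0.28863392.
Var(ȳ) = (1 − 0.28863392)·265/12075 = 0.71136608·0.02194617 = 0.015611761.
SE(ȳ) = √(0.015611761) = 0.1249.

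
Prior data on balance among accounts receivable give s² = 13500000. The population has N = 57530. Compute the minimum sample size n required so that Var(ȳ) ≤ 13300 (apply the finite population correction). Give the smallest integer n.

998

Without fpc, n₀ = s²/D = 13500000/13300 = 1015.0376.
With fpc, (1 − n/N)·s²/n ≤ D requires n ≥ n₀/(1 + n₀/N) = 1015.0376/(1 + 1015.0376/57530) = 997.4392.
Rounding up, n = 998.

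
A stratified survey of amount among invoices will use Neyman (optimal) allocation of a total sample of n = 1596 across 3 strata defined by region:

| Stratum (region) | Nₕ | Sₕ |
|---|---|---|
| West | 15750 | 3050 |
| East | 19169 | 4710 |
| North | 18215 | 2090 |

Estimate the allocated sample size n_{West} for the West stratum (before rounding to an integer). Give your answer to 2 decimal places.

434.64

Neyman allocation: nₕ = n·NₕSₕ / Σⱼ NⱼSⱼ.
Σ NⱼSⱼ = 15750·3050 + 19169·4710 + 18215·2090 = 1.7639284 × 10^8.
n_{West} = 1596·15750·3050 / (1.7639284 × 10^8) = 434.64.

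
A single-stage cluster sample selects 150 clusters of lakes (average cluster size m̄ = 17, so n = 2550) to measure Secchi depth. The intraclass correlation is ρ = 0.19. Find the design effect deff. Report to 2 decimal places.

4.04

deff = 1 + (17 − 1)·0.19 = 1 + 3.04 = 4.04.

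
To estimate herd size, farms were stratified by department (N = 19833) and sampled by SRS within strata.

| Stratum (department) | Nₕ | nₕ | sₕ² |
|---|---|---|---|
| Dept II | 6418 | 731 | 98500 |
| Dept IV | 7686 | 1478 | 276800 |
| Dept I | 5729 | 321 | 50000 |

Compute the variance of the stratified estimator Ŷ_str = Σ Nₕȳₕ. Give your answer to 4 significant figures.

Var(Ŷ_str) = Σₕ Nₕ²(1 − fₕ)sₕ²/nₕ.
Dept II: 6418²·(1 − 731/6418)·98500/731 = 4.9181503 × 10^9.
Dept IV: 7686²·(1 − 1478/7686)·276800/1478 = 8.9360119 × 10^9.
Dept I: 5729²·(1 − 321/5729)·50000/321 = 4.825924 × 10^9.
Sum = 1.8680086 × 10^10.

1.868 × 10^10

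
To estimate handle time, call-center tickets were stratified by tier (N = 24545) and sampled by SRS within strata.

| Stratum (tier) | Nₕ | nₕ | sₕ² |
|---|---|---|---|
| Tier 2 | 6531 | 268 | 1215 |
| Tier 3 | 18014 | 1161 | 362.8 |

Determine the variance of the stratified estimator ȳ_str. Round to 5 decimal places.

0.46528

Var(ȳ_str) = Σₕ Wₕ²(1 − fₕ)sₕ²/nₕ with Wₕ = Nₕ/N, N = 24545.
Tier 2: Wₕ = 0.26608271; term = 0.26608271²·(1 − 0.04103506)·1215/268 = 0.3078063.
Tier 3: Wₕ = 0.73391729; term = 0.73391729²·(1 − 0.06444987)·362.8/1161 = 0.15746947.
Sum = 0.46527577.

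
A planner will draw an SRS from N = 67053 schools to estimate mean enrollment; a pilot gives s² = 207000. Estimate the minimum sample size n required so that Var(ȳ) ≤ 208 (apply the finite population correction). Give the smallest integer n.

981

Without fpc, n₀ = s²/D = 207000/208 = 995.1923.
With fpc, (1 − n/N)·s²/n ≤ D requires n ≥ n₀/(1 + n₀/N) = 995.1923/(1 + 995.1923/67053) = 980.6378.
Rounding up, n = 981.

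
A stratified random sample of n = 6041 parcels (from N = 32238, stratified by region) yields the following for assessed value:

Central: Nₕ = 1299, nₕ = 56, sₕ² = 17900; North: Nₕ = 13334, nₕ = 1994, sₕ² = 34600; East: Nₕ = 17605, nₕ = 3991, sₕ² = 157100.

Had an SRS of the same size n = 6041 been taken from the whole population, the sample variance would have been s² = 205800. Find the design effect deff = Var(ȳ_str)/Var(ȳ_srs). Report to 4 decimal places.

Var(ȳ_str) = Σ Wₕ²(1−fₕ)sₕ²/nₕ with Wₕ = Nₕ/32238:
  Central: (1299/32238)²·(1−56/1299)·17900/56 = 0.49660273
  North: (13334/32238)²·(1−1994/13334)·34600/1994 = 2.5245749
  East: (17605/32238)²·(1−3991/17605)·157100/3991 = 9.0777883
  → Var(ȳ_str) = 12.098966.
Var(ȳ_srs) = (1 − 6041/32238)·205800/6041 = 27.683437.
deff = 12.098966 / 27.683437 = 0.4370.

0.4370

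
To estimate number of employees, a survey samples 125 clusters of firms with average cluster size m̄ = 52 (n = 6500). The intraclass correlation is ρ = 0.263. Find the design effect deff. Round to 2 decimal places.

deff = 1 + (52 − 1)·0.263 = 1 + 13.413 = 14.413.

14.41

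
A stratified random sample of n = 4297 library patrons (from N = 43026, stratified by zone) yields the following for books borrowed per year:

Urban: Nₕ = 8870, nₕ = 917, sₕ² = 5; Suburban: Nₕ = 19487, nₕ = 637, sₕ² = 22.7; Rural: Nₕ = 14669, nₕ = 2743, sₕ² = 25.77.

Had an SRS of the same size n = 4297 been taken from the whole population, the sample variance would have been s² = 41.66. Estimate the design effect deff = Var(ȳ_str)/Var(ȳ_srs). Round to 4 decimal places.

0.9358

Var(ȳ_str) = Σ Wₕ²(1−fₕ)sₕ²/nₕ with Wₕ = Nₕ/43026:
  Urban: (8870/43026)²·(1−917/8870)·5/917 = 2.0777502 × 10^-4
  Suburban: (19487/43026)²·(1−637/19487)·22.7/637 = 0.0070709997
  Rural: (14669/43026)²·(1−2743/14669)·25.77/2743 = 8.8781398 × 10^-4
  → Var(ȳ_str) = 0.0081665887.
Var(ȳ_srs) = (1 − 4297/43026)·41.66/4297 = 0.0087268844.
deff = 0.0081665887 / 0.0087268844 = 0.9358.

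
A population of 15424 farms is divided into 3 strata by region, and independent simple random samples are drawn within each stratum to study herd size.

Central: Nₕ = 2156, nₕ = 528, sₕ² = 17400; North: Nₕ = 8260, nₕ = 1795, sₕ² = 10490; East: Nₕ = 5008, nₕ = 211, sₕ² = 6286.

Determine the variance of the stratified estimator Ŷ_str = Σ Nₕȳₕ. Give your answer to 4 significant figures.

1.143 × 10^9

Var(Ŷ_str) = Σₕ Nₕ²(1 − fₕ)sₕ²/nₕ.
Central: 2156²·(1 − 528/2156)·17400/528 = 1.156694 × 10^8.
North: 8260²·(1 − 1795/8260)·10490/1795 = 3.1207545 × 10^8.
East: 5008²·(1 − 211/5008)·6286/211 = 7.1569167 × 10^8.
Sum = 1.1434365 × 10^9.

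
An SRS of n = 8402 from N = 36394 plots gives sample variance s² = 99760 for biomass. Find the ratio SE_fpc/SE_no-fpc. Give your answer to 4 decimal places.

f = n/N = 8402/36394 = 0.23086223.
SE_no-fpc = √(s²/n) = 3.4457747; SE_fpc = √((1−f)s²/n) = 3.0219617.
Ratio = √(1−f) = 0.87700500.

0.8770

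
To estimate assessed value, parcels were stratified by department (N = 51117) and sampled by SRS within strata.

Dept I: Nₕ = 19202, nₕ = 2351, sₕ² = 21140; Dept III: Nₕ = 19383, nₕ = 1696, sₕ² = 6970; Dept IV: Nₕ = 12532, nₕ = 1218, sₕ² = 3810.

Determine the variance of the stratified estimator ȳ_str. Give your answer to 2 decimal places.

1.82

Var(ȳ_str) = Σₕ Wₕ²(1 − fₕ)sₕ²/nₕ with Wₕ = Nₕ/N, N = 51117.
Dept I: Wₕ = 0.37564802; term = 0.37564802²·(1 − 0.12243516)·21140/2351 = 1.1135091.
Dept III: Wₕ = 0.37918892; term = 0.37918892²·(1 − 0.08749936)·6970/1696 = 0.53920187.
Dept IV: Wₕ = 0.24516306; term = 0.24516306²·(1 − 0.09719119)·3810/1218 = 0.16973974.
Sum = 1.8224507.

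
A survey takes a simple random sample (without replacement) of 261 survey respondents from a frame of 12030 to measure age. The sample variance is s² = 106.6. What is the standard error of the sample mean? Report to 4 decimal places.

0.6321

Under SRS without replacement, Var(ȳ) = (1 − f)·s²/n with f = n/N = 261/12030 = 0.02169576.
Var(ȳ) = (1 − 0.02169576)·106.6/261 = 0.97830424·0.40842912 = 0.39956794.
SE(ȳ) = √(0.39956794) = 0.6321.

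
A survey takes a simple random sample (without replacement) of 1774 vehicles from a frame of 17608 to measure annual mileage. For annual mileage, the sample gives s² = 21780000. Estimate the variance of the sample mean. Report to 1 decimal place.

11040.4

Under SRS without replacement, Var(ȳ) = (1 − f)·s²/n with f = n/N = 1774/17608 = 0.10074966.
Var(ȳ) = (1 − 0.10074966)·21780000/1774 = 0.89925034·12277.339 = 11040.402.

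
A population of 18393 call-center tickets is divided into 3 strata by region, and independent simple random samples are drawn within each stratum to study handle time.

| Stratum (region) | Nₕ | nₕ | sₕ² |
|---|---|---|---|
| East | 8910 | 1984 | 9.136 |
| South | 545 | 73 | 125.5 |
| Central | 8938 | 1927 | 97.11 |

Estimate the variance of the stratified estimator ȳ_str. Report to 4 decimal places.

0.0115

Var(ȳ_str) = Σₕ Wₕ²(1 − fₕ)sₕ²/nₕ with Wₕ = Nₕ/N, N = 18393.
East: Wₕ = 0.48442342; term = 0.48442342²·(1 − 0.22267116)·9.136/1984 = 8.3998102 × 10^-4.
South: Wₕ = 0.02963084; term = 0.02963084²·(1 − 0.13394495)·125.5/73 = 0.0013072367.
Central: Wₕ = 0.48594574; term = 0.48594574²·(1 − 0.21559633)·97.11/1927 = 0.0093346366.
Sum = 0.011481854.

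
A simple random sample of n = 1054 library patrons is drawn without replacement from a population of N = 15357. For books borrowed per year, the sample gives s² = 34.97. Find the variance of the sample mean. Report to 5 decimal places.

0.03090

Under SRS without replacement, Var(ȳ) = (1 − f)·s²/n with f = n/N = 1054/15357 = 0.06863320.
Var(ȳ) = (1 − 0.06863320)·34.97/1054 = 0.93136680·0.033178368 = 0.030901231.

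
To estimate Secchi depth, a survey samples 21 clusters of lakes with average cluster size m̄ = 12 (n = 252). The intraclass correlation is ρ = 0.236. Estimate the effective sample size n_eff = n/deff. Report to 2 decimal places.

deff = 1 + (12 − 1)·0.236 = 1 + 2.596 = 3.596.
n_eff = 252 / 3.596 = 70.08.

70.08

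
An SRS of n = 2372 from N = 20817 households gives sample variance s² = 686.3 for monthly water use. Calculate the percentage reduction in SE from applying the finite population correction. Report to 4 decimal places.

5.8695

f = n/N = 2372/20817 = 0.11394533.
SE_no-fpc = √(s²/n) = 0.53789766; SE_fpc = √((1−f)s²/n) = 0.50632563.
Ratio = √(1−f) = 0.94130477. Reduction = 100·(1 − 0.94130477) = 5.8695%.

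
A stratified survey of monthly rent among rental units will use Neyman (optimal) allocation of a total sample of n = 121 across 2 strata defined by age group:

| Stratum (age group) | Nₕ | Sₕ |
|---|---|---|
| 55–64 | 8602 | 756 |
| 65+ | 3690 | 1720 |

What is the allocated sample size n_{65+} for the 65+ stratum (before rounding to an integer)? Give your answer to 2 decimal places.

Neyman allocation: nₕ = n·NₕSₕ / Σⱼ NⱼSⱼ.
Σ NⱼSⱼ = 8602·756 + 3690·1720 = 1.2849912 × 10^7.
n_{65+} = 121·3690·1720 / (1.2849912 × 10^7) = 59.76.

59.76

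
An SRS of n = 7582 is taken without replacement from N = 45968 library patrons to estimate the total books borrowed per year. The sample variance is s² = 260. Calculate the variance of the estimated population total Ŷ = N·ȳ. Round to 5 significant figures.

Var(Ŷ) = N²·Var(ȳ) = N²·(1 − n/N)·s²/n.
f = 7582/45968 = 0.16494083; Var(ȳ) = 0.83505917·260/7582 = 0.028635635.
Var(Ŷ) = 45968² · 0.028635635 = 6.050873 × 10^7.

6.0509 × 10^7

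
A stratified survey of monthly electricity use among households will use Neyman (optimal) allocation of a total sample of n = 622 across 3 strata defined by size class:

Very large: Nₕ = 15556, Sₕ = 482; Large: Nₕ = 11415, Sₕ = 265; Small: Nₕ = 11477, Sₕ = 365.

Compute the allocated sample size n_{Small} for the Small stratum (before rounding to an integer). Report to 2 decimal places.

Neyman allocation: nₕ = n·NₕSₕ / Σⱼ NⱼSⱼ.
Σ NⱼSⱼ = 15556·482 + 11415·265 + 11477·365 = 1.4712072 × 10^7.
n_{Small} = 622·11477·365 / (1.4712072 × 10^7) = 177.11.

177.11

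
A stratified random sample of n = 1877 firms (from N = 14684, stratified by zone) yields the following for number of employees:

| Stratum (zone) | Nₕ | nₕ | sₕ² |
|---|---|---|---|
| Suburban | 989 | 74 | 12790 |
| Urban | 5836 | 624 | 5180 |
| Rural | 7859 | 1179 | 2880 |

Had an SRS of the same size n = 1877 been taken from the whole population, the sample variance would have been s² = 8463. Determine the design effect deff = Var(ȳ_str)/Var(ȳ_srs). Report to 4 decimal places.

0.6335

Var(ȳ_str) = Σ Wₕ²(1−fₕ)sₕ²/nₕ with Wₕ = Nₕ/14684:
  Suburban: (989/14684)²·(1−74/989)·12790/74 = 0.72538314
  Urban: (5836/14684)²·(1−624/5836)·5180/624 = 1.1710518
  Rural: (7859/14684)²·(1−1179/7859)·2880/1179 = 0.59474895
  → Var(ȳ_str) = 2.4911839.
Var(ȳ_srs) = (1 − 1877/14684)·8463/1877 = 3.932449.
deff = 2.4911839 / 3.932449 = 0.6335.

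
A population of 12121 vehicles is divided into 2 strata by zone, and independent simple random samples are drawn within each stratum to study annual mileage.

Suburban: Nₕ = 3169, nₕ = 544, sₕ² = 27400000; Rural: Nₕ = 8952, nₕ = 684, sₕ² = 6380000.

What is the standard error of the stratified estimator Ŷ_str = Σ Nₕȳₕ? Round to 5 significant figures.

Var(Ŷ_str) = Σₕ Nₕ²(1 − fₕ)sₕ²/nₕ.
Suburban: 3169²·(1 − 544/3169)·27400000/544 = 4.1898957 × 10^11.
Rural: 8952²·(1 − 684/8952)·6380000/684 = 6.903751 × 10^11.
Sum = 1.1093647 × 10^12.
SE = √(1.1093647 × 10^12) = 1.0533 × 10^6.

1.0533 × 10^6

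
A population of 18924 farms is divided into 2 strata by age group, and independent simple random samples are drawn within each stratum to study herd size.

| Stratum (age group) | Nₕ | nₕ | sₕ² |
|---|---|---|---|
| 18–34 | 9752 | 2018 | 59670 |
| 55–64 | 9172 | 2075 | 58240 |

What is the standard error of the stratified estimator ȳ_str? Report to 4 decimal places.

Var(ȳ_str) = Σₕ Wₕ²(1 − fₕ)sₕ²/nₕ with Wₕ = Nₕ/N, N = 18924.
18–34: Wₕ = 0.51532446; term = 0.51532446²·(1 − 0.20693191)·59670/2018 = 6.2274014.
55–64: Wₕ = 0.48467554; term = 0.48467554²·(1 − 0.22623201)·58240/2075 = 5.1017155.
Sum = 11.329117.
SE = √(11.329117) = 3.3659.

3.3659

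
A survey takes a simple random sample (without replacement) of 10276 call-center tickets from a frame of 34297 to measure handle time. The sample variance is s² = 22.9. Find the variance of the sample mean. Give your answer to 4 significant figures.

0.001561

Under SRS without replacement, Var(ȳ) = (1 − f)·s²/n with f = n/N = 10276/34297 = 0.29961804.
Var(ȳ) = (1 − 0.29961804)·22.9/10276 = 0.70038196·0.0022284936 = 0.0015607967.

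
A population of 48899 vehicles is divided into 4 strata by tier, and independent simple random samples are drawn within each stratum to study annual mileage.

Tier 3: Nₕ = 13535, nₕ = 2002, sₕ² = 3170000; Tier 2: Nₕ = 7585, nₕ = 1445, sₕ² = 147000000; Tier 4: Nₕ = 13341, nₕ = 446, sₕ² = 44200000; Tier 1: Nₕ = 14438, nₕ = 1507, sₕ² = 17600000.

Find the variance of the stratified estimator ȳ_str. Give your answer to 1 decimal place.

10126.8

Var(ȳ_str) = Σₕ Wₕ²(1 − fₕ)sₕ²/nₕ with Wₕ = Nₕ/N, N = 48899.
Tier 3: Wₕ = 0.27679503; term = 0.27679503²·(1 − 0.14791282)·3170000/2002 = 103.3703.
Tier 2: Wₕ = 0.15511565; term = 0.15511565²·(1 − 0.19050758)·147000000/1445 = 1981.4061.
Tier 4: Wₕ = 0.27282767; term = 0.27282767²·(1 − 0.03343078)·44200000/446 = 7130.1257.
Tier 1: Wₕ = 0.29526166; term = 0.29526166²·(1 − 0.10437734)·17600000/1507 = 911.88193.
Sum = 10126.784.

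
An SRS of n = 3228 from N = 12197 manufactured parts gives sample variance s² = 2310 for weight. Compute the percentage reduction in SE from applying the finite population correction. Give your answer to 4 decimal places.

f = n/N = 3228/12197 = 0.26465524.
SE_no-fpc = √(s²/n) = 0.84593935; SE_fpc = √((1−f)s²/n) = 0.72541199.
Ratio = √(1−f) = 0.85752245. Reduction = 100·(1 − 0.85752245) = 14.2478%.

14.2478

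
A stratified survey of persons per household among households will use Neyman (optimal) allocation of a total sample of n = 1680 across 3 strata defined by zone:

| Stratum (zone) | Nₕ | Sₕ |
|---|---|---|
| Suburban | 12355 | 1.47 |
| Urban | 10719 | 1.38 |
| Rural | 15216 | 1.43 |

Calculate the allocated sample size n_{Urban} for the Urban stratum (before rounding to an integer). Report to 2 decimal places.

454.21

Neyman allocation: nₕ = n·NₕSₕ / Σⱼ NⱼSⱼ.
Σ NⱼSⱼ = 12355·1.47 + 10719·1.38 + 15216·1.43 = 54712.95.
n_{Urban} = 1680·10719·1.38 / 54712.95 = 454.21.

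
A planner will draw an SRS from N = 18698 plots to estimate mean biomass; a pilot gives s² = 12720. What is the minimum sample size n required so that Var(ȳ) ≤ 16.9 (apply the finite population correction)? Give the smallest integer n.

724

Without fpc, n₀ = s²/D = 12720/16.9 = 752.6627.
With fpc, (1 − n/N)·s²/n ≤ D requires n ≥ n₀/(1 + n₀/N) = 752.6627/(1 + 752.6627/18698) = 723.5377.
Rounding up, n = 724.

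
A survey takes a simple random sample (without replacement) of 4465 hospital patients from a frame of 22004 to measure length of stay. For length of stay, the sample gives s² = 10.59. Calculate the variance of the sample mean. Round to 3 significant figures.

0.00189

Under SRS without replacement, Var(ȳ) = (1 − f)·s²/n with f = n/N = 4465/22004 = 0.20291765.
Var(ȳ) = (1 − 0.20291765)·10.59/4465 = 0.79708235·0.0023717805 = 0.0018905044.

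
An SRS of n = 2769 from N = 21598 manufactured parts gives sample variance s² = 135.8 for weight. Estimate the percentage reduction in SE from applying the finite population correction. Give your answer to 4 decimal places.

f = n/N = 2769/21598 = 0.12820632.
SE_no-fpc = √(s²/n) = 0.22145649; SE_fpc = √((1−f)s²/n) = 0.20677368.
Ratio = √(1−f) = 0.93369893. Reduction = 100·(1 − 0.93369893) = 6.6301%.

6.6301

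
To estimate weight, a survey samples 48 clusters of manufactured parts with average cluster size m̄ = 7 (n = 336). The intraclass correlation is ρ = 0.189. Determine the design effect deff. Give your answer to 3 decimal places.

2.134

deff = 1 + (7 − 1)·0.189 = 1 + 1.134 = 2.134.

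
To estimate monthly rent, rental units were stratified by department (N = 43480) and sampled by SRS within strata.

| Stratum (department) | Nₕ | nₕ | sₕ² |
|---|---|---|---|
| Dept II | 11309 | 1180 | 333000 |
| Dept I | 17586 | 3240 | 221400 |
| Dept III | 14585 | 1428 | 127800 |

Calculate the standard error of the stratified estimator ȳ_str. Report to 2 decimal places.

Var(ȳ_str) = Σₕ Wₕ²(1 − fₕ)sₕ²/nₕ with Wₕ = Nₕ/N, N = 43480.
Dept II: Wₕ = 0.26009660; term = 0.26009660²·(1 − 0.10434167)·333000/1180 = 17.099127.
Dept I: Wₕ = 0.40446182; term = 0.40446182²·(1 − 0.18423746)·221400/3240 = 9.1190885.
Dept III: Wₕ = 0.33544158; term = 0.33544158²·(1 − 0.09790881)·127800/1428 = 9.0842041.
Sum = 35.30242.
SE = √(35.30242) = 5.94.

5.94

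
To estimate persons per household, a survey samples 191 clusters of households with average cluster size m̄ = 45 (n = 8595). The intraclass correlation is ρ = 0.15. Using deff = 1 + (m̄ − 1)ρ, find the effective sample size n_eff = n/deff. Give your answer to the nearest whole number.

deff = 1 + (45 − 1)·0.15 = 1 + 6.6 = 7.6.
n_eff = 8595 / 7.6 = 1131.

1131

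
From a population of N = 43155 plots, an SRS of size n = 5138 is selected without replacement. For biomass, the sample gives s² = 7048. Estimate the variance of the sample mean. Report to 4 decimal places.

1.2084

Under SRS without replacement, Var(ȳ) = (1 − f)·s²/n with f = n/N = 5138/43155 = 0.11905921.
Var(ȳ) = (1 − 0.11905921)·7048/5138 = 0.88094079·1.37174 = 1.2084217.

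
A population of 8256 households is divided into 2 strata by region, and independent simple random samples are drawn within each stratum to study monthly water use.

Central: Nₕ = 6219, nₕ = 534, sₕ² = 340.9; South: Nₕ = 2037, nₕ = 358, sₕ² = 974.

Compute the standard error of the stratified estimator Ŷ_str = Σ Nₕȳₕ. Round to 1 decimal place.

5645.8

Var(Ŷ_str) = Σₕ Nₕ²(1 − fₕ)sₕ²/nₕ.
Central: 6219²·(1 − 534/6219)·340.9/534 = 2.2570271 × 10^7.
South: 2037²·(1 − 358/2037)·974/358 = 9.3050274 × 10^6.
Sum = 3.1875298 × 10^7.
SE = √(3.1875298 × 10^7) = 5645.8.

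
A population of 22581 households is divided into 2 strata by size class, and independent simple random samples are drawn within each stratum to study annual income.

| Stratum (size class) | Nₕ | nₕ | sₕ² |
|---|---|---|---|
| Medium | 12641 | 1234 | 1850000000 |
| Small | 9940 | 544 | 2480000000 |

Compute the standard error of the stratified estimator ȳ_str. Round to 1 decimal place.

Var(ȳ_str) = Σₕ Wₕ²(1 − fₕ)sₕ²/nₕ with Wₕ = Nₕ/N, N = 22581.
Medium: Wₕ = 0.55980692; term = 0.55980692²·(1 − 0.09761886)·1850000000/1234 = 423958.26.
Small: Wₕ = 0.44019308; term = 0.44019308²·(1 − 0.05472837)·2480000000/544 = 835017.99.
Sum = 1.2589763 × 10^6.
SE = √(1.2589763 × 10^6) = 1122.0.

1122.0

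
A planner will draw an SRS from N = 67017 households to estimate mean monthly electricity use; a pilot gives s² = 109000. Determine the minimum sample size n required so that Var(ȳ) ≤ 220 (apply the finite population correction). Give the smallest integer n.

Without fpc, n₀ = s²/D = 109000/220 = 495.4545.
With fpc, (1 − n/N)·s²/n ≤ D requires n ≥ n₀/(1 + n₀/N) = 495.4545/(1 + 495.4545/67017) = 491.8185.
Rounding up, n = 492.

492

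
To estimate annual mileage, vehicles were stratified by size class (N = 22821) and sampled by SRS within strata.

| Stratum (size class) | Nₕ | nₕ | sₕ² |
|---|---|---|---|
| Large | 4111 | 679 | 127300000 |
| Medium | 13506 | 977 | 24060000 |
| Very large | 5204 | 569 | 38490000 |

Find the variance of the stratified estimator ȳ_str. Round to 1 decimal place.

Var(ȳ_str) = Σₕ Wₕ²(1 − fₕ)sₕ²/nₕ with Wₕ = Nₕ/N, N = 22821.
Large: Wₕ = 0.18014110; term = 0.18014110²·(1 − 0.16516663)·127300000/679 = 5079.0682.
Medium: Wₕ = 0.59182332; term = 0.59182332²·(1 − 0.07233822)·24060000/977 = 8001.5638.
Very large: Wₕ = 0.22803558; term = 0.22803558²·(1 − 0.10933897)·38490000/569 = 3132.949.
Sum = 16213.581.

16213.6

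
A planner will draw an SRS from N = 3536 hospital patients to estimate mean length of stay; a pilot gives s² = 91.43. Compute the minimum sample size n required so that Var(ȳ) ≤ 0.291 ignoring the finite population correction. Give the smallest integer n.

Without fpc, n₀ = s²/D = 91.43/0.291 = 314.1924.
Rounding up, n = 315.

315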